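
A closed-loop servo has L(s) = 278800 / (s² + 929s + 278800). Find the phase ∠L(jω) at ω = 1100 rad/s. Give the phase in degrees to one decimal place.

-132.3°

∠[(j1100)² + 929(j1100) + 278800] = ∠[-9.312e+05 + j1.0219e+06] = 132.34°
∠L(j1100) = −132.34° = -132.34°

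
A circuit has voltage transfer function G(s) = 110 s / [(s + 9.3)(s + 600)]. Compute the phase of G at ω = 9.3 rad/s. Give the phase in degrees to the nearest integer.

∠(j9.3) = 90.00°
∠(j9.3 + 9.3) = arctan(9.3/9.3) = 45.00°
∠(j9.3 + 600) = arctan(9.3/600) = 0.89°
∠G(j9.3) = 90.00° − (45.00° + 0.89°) = 44.11°

44°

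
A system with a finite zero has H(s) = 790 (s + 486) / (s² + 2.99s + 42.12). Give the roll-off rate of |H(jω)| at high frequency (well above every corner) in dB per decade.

-20 dB/decade

With 1 zero and 2 poles, the high-frequency asymptotic slope is 20 × (1 − 2) = -20 dB/decade.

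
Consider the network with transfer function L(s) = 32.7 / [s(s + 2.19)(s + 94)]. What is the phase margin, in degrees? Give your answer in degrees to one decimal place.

Gain crossover: |L(jω)| = 1 at ω ≈ 0.158 rad/s.
∠L(j0.158) = −90° − arctan(0.158/2.19) − arctan(0.158/94) ≈ -94.23°
PM = 180° + (-94.23°) = 85.77°

85.8°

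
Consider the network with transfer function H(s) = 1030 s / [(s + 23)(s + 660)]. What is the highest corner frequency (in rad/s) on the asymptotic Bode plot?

Break frequencies occur at each pole and zero magnitude: 23 rad/s, 660 rad/s.
The highest is 660 rad/s.

660 rad/s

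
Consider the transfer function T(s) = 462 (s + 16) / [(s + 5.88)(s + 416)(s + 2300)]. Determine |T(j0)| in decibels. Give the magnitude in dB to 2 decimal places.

-57.63 dB

T(0) = 462 × 16 / (5.88 × 416 × 2300) = 0.0013139
20 log₁₀(0.0013139) = -57.629 dB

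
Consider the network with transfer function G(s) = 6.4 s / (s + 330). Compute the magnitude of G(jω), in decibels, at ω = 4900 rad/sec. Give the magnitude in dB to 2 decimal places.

16.10 dB

|j4900| = 4900
|j4900 + 330| = √(4900² + 330²) = 4911
|G(j4900)| = 6.4 × 4900 / 4911 = 6.3855
20 log₁₀(6.3855) = 16.104 dB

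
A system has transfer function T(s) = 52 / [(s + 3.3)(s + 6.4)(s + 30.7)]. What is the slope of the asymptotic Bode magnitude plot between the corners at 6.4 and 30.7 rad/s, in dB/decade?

In this band the factors already past their corner are: pole at 3.3, pole at 6.4; net slope = -40 dB/decade.

-40 dB/decade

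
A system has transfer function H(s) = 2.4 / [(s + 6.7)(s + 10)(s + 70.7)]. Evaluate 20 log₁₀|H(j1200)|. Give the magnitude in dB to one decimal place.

-177.2 dB

|j1200 + 6.7| = √(1200² + 6.7²) = 1200
|j1200 + 10| = √(1200² + 10²) = 1200
|j1200 + 70.7| = √(1200² + 70.7²) = 1202
|H(j1200)| = 2.4 / (1200 × 1200 × 1202) = 1.3864e-09
20 log₁₀(1.3864e-09) = -177.16 dB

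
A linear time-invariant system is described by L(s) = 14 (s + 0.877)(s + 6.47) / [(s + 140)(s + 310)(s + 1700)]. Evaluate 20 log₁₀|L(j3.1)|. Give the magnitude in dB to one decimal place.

|j3.1 + 0.877| = √(3.1² + 0.877²) = 3.222
|j3.1 + 6.47| = √(3.1² + 6.47²) = 7.174
|j3.1 + 140| = √(3.1² + 140²) = 140
|j3.1 + 310| = √(3.1² + 310²) = 310
|j3.1 + 1700| = √(3.1² + 1700²) = 1700
|L(j3.1)| = 14 × 3.222 × 7.174 / (140 × 310 × 1700) = 4.3845e-06
20 log₁₀(4.3845e-06) = -107.16 dB

-107.2 dB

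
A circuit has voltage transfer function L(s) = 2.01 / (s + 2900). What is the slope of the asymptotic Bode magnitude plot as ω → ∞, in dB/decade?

With 0 zeros and 1 pole, the high-frequency asymptotic slope is 20 × (0 − 1) = -20 dB/decade.

-20 dB/decade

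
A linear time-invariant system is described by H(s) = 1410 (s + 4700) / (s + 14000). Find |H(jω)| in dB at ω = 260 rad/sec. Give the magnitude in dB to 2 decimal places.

|j260 + 4700| = √(260² + 4700²) = 4707
|j260 + 14000| = √(260² + 14000²) = 1.4e+04
|H(j260)| = 1410 × 4707 / 1.4e+04 = 474
20 log₁₀(474) = 53.516 dB

53.52 dB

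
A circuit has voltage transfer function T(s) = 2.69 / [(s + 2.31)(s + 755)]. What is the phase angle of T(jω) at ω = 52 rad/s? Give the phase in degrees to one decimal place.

∠(j52 + 2.31) = arctan(52/2.31) = 87.46°
∠(j52 + 755) = arctan(52/755) = 3.94°
∠T(j52) = − (87.46° + 3.94°) = -91.40°

-91.4 deg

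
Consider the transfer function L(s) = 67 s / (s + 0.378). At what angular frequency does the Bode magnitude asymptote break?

0.378 rad/sec

The single real pole at s = −0.378 gives a corner at ω = 0.378 rad/sec.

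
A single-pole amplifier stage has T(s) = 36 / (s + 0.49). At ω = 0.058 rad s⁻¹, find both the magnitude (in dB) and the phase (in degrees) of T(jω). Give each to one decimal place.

|T| = 37.3 dB, ∠T = -6.8°

|j0.058 + 0.49| = √(0.058² + 0.49²) = 0.4934
|T(j0.058)| = 36 / 0.4934 = 72.96
20 log₁₀(72.96) = 37.26 dB
∠(j0.058 + 0.49) = arctan(0.058/0.49) = 6.75°
∠T(j0.058) = −6.75° = -6.75°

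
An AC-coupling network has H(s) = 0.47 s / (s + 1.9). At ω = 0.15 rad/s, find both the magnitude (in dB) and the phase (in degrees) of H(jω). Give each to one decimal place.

|j0.15| = 0.15
|j0.15 + 1.9| = √(0.15² + 1.9²) = 1.906
|H(j0.15)| = 0.47 × 0.15 / 1.906 = 0.03699
20 log₁₀(0.03699) = -28.64 dB
∠(j0.15) = 90.00°
∠(j0.15 + 1.9) = arctan(0.15/1.9) = 4.51°
∠H(j0.15) = 90.00° − 4.51° = 85.49°

|H| = -28.6 dB, ∠H = 85.5°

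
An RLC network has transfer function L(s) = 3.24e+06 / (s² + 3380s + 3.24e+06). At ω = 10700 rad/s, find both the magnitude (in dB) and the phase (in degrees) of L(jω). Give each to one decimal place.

|(j10700)² + 3380(j10700) + 3.24e+06| = |-1.1125e+08 + j3.6166e+07| = 1.17e+08
|L(j10700)| = 3.24e+06 / 1.17e+08 = 0.027697
20 log₁₀(0.027697) = -31.15 dB
∠[(j10700)² + 3380(j10700) + 3.24e+06] = ∠[-1.1125e+08 + j3.6166e+07] = 161.99°
∠L(j10700) = −161.99° = -161.99°

|L| = -31.2 dB, ∠L = -162.0°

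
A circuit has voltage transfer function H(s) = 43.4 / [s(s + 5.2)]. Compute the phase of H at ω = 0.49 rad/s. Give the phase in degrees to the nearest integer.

-95°

∠(j0.49 + 5.2) = arctan(0.49/5.2) = 5.38°
∠(j0.49) = 90.00°
∠H(j0.49) = − (5.38° + 90.00°) = -95.38°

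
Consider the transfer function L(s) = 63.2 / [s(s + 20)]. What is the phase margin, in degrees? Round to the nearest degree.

Gain crossover: |L(jω)| = 1 at ω ≈ 3.12 rad/s.
∠L(j3.12) = −90° − arctan(3.12/20) ≈ -98.87°
PM = 180° + (-98.87°) = 81.13°

81°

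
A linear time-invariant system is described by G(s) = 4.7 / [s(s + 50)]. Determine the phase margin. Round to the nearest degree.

90°

Gain crossover: |G(jω)| = 1 at ω ≈ 0.094 rad s⁻¹.
∠G(j0.094) = −90° − arctan(0.094/50) ≈ -90.11°
PM = 180° + (-90.11°) = 89.89°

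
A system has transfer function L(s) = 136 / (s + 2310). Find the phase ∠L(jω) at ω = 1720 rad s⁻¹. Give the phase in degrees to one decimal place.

-36.7 deg

∠(j1720 + 2310) = arctan(1720/2310) = 36.67°
∠L(j1720) = −36.67° = -36.67°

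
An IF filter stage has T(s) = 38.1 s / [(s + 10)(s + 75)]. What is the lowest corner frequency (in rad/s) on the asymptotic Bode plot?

10 rad/s

Break frequencies occur at each pole and zero magnitude: 10 rad/s, 75 rad/s.
The lowest is 10 rad/s.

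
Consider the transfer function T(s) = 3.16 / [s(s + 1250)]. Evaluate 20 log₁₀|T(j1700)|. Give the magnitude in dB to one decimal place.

|j1700 + 1250| = √(1700² + 1250²) = 2110
|j1700| = 1700
|T(j1700)| = 3.16 / (2110 × 1700) = 8.8092e-07
20 log₁₀(8.8092e-07) = -121.10 dB

-121.1 dB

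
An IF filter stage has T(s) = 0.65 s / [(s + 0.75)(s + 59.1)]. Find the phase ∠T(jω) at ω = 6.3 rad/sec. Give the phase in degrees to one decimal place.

∠(j6.3) = 90.00°
∠(j6.3 + 0.75) = arctan(6.3/0.75) = 83.21°
∠(j6.3 + 59.1) = arctan(6.3/59.1) = 6.08°
∠T(j6.3) = 90.00° − (83.21° + 6.08°) = 0.70°

0.7°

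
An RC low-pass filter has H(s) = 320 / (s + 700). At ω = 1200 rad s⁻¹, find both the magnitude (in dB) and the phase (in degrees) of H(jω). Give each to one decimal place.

|j1200 + 700| = √(1200² + 700²) = 1389
|H(j1200)| = 320 / 1389 = 0.23034
20 log₁₀(0.23034) = -12.75 dB
∠(j1200 + 700) = arctan(1200/700) = 59.74°
∠H(j1200) = −59.74° = -59.74°

|H| = -12.8 dB, ∠H = -59.7°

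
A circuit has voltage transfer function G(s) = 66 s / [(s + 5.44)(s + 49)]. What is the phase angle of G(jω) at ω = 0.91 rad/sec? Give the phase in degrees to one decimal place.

79.4°

∠(j0.91) = 90.00°
∠(j0.91 + 5.44) = arctan(0.91/5.44) = 9.50°
∠(j0.91 + 49) = arctan(0.91/49) = 1.06°
∠G(j0.91) = 90.00° − (9.50° + 1.06°) = 79.44°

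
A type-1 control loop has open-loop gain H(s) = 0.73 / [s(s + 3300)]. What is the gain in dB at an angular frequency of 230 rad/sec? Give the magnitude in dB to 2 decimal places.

|j230 + 3300| = √(230² + 3300²) = 3308
|j230| = 230
|H(j230)| = 0.73 / (3308 × 230) = 9.5946e-07
20 log₁₀(9.5946e-07) = -120.359 dB

-120.36 dB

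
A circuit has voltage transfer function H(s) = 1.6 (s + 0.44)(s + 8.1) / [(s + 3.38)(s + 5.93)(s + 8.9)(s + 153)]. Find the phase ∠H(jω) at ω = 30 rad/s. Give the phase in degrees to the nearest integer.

-83 deg

∠(j30 + 0.44) = arctan(30/0.44) = 89.16°
∠(j30 + 8.1) = arctan(30/8.1) = 74.89°
∠(j30 + 3.38) = arctan(30/3.38) = 83.57°
∠(j30 + 5.93) = arctan(30/5.93) = 78.82°
∠(j30 + 8.9) = arctan(30/8.9) = 73.48°
∠(j30 + 153) = arctan(30/153) = 11.09°
∠H(j30) = 89.16° + 74.89° − (83.57° + 78.82° + 73.48° + 11.09°) = -82.91°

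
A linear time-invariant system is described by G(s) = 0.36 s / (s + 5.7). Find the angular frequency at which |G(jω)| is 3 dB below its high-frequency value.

5.7 rad/sec

For a single-pole high-pass, the −3 dB point is at the pole: ω = 5.7 rad/sec.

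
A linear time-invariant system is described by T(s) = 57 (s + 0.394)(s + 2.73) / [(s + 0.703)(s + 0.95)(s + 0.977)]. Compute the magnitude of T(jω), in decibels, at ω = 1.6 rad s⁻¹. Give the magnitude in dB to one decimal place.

33.8 dB

|j1.6 + 0.394| = √(1.6² + 0.394²) = 1.648
|j1.6 + 2.73| = √(1.6² + 2.73²) = 3.164
|j1.6 + 0.703| = √(1.6² + 0.703²) = 1.748
|j1.6 + 0.95| = √(1.6² + 0.95²) = 1.861
|j1.6 + 0.977| = √(1.6² + 0.977²) = 1.875
|T(j1.6)| = 57 × 1.648 × 3.164 / (1.748 × 1.861 × 1.875) = 48.751
20 log₁₀(48.751) = 33.76 dB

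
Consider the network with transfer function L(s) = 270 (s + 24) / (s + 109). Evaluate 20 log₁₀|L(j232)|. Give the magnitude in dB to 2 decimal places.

47.81 dB

|j232 + 24| = √(232² + 24²) = 233.2
|j232 + 109| = √(232² + 109²) = 256.3
|L(j232)| = 270 × 233.2 / 256.3 = 245.68
20 log₁₀(245.68) = 47.807 dB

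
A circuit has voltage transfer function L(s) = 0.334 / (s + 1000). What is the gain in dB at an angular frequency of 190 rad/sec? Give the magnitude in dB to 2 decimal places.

-69.68 dB

|j190 + 1000| = √(190² + 1000²) = 1018
|L(j190)| = 0.334 / 1018 = 0.00032813
20 log₁₀(0.00032813) = -69.679 dB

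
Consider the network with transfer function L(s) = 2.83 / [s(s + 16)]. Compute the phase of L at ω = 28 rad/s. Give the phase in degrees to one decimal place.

∠(j28 + 16) = arctan(28/16) = 60.26°
∠(j28) = 90.00°
∠L(j28) = − (60.26° + 90.00°) = -150.26°

-150.3°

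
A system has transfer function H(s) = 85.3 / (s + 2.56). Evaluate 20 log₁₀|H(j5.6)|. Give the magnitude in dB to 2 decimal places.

22.83 dB

|j5.6 + 2.56| = √(5.6² + 2.56²) = 6.157
|H(j5.6)| = 85.3 / 6.157 = 13.853
20 log₁₀(13.853) = 22.831 dB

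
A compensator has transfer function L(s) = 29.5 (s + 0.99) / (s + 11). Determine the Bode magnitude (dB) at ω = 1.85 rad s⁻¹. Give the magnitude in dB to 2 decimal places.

14.88 dB

|j1.85 + 0.99| = √(1.85² + 0.99²) = 2.098
|j1.85 + 11| = √(1.85² + 11²) = 11.15
|L(j1.85)| = 29.5 × 2.098 / 11.15 = 5.5492
20 log₁₀(5.5492) = 14.885 dB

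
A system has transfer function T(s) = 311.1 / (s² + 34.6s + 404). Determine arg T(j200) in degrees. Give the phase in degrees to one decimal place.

∠[(j200)² + 34.6(j200) + 404] = ∠[-39596 + j6920] = 170.09°
∠T(j200) = −170.09° = -170.09°

-170.1 deg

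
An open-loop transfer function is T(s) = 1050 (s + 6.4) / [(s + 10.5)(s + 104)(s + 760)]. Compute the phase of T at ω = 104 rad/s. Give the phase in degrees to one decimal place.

∠(j104 + 6.4) = arctan(104/6.4) = 86.48°
∠(j104 + 10.5) = arctan(104/10.5) = 84.23°
∠(j104 + 104) = arctan(104/104) = 45.00°
∠(j104 + 760) = arctan(104/760) = 7.79°
∠T(j104) = 86.48° − (84.23° + 45.00° + 7.79°) = -50.55°

-50.5°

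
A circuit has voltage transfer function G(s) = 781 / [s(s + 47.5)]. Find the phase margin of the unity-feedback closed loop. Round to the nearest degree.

72°

Gain crossover: |G(jω)| = 1 at ω ≈ 15.6 rad s⁻¹.
∠G(j15.6) = −90° − arctan(15.6/47.5) ≈ -108.20°
PM = 180° + (-108.20°) = 71.80°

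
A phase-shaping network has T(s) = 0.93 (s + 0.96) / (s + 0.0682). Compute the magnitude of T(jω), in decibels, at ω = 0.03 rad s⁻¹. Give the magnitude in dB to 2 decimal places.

21.58 dB

|j0.03 + 0.96| = √(0.03² + 0.96²) = 0.9605
|j0.03 + 0.0682| = √(0.03² + 0.0682²) = 0.07451
|T(j0.03)| = 0.93 × 0.9605 / 0.07451 = 11.989
20 log₁₀(11.989) = 21.575 dB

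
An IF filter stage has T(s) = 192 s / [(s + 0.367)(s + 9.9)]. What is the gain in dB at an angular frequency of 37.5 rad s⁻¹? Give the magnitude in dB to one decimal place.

|j37.5| = 37.5
|j37.5 + 0.367| = √(37.5² + 0.367²) = 37.5
|j37.5 + 9.9| = √(37.5² + 9.9²) = 38.78
|T(j37.5)| = 192 × 37.5 / (37.5 × 38.78) = 4.9502
20 log₁₀(4.9502) = 13.89 dB

13.9 dB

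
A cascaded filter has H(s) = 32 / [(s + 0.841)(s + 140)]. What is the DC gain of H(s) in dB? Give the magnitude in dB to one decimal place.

H(0) = 32 / (0.841 × 140) = 0.27179
20 log₁₀(0.27179) = -11.32 dB

-11.3 dB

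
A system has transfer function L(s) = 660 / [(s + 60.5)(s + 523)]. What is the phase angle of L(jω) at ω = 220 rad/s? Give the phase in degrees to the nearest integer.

-97°

∠(j220 + 60.5) = arctan(220/60.5) = 74.62°
∠(j220 + 523) = arctan(220/523) = 22.81°
∠L(j220) = − (74.62° + 22.81°) = -97.44°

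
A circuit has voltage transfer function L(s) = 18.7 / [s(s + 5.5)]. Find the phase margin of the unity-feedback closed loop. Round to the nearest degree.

Gain crossover: |L(jω)| = 1 at ω ≈ 2.99 rad/s.
∠L(j2.99) = −90° − arctan(2.99/5.5) ≈ -118.51°
PM = 180° + (-118.51°) = 61.49°

61°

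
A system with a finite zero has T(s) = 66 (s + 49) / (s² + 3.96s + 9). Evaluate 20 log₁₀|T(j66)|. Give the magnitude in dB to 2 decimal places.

1.91 dB

|j66 + 49| = √(66² + 49²) = 82.2
|(j66)² + 3.96(j66) + 9| = |-4347 + j261.36| = 4355
|T(j66)| = 66 × 82.2 / 4355 = 1.2458
20 log₁₀(1.2458) = 1.909 dB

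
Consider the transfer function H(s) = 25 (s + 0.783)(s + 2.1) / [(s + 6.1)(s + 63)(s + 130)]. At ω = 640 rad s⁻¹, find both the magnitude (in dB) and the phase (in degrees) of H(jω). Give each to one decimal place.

|H| = -28.4 dB, ∠H = -72.6°

|j640 + 0.783| = √(640² + 0.783²) = 640
|j640 + 2.1| = √(640² + 2.1²) = 640
|j640 + 6.1| = √(640² + 6.1²) = 640
|j640 + 63| = √(640² + 63²) = 643.1
|j640 + 130| = √(640² + 130²) = 653.1
|H(j640)| = 25 × 640 × 640 / (640 × 643.1 × 653.1) = 0.038095
20 log₁₀(0.038095) = -28.38 dB
∠(j640 + 0.783) = arctan(640/0.783) = 89.93°
∠(j640 + 2.1) = arctan(640/2.1) = 89.81°
∠(j640 + 6.1) = arctan(640/6.1) = 89.45°
∠(j640 + 63) = arctan(640/63) = 84.38°
∠(j640 + 130) = arctan(640/130) = 78.52°
∠H(j640) = 89.93° + 89.81° − (89.45° + 84.38° + 78.52°) = -72.61°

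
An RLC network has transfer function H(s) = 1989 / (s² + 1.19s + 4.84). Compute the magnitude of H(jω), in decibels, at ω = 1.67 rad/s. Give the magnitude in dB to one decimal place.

|(j1.67)² + 1.19(j1.67) + 4.84| = |2.0511 + j1.9873| = 2.856
|H(j1.67)| = 1989 / 2.856 = 696.44
20 log₁₀(696.44) = 56.86 dB

56.9 dB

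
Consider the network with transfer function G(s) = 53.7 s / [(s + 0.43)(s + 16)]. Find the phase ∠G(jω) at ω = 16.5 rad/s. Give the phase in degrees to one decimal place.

-44.4°

∠(j16.5) = 90.00°
∠(j16.5 + 0.43) = arctan(16.5/0.43) = 88.51°
∠(j16.5 + 16) = arctan(16.5/16) = 45.88°
∠G(j16.5) = 90.00° − (88.51° + 45.88°) = -44.39°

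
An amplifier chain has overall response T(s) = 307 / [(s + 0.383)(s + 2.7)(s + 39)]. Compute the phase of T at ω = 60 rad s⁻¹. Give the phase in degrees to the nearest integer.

-234 deg

∠(j60 + 0.383) = arctan(60/0.383) = 89.63°
∠(j60 + 2.7) = arctan(60/2.7) = 87.42°
∠(j60 + 39) = arctan(60/39) = 56.98°
∠T(j60) = − (89.63° + 87.42° + 56.98°) = -234.03°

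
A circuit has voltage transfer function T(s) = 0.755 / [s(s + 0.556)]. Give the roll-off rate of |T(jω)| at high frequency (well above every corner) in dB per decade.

-40 dB/decade

With 0 zeros and 2 poles, the high-frequency asymptotic slope is 20 × (0 − 2) = -40 dB/decade.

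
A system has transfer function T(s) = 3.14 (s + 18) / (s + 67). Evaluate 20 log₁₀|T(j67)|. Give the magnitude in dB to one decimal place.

7.2 dB

|j67 + 18| = √(67² + 18²) = 69.38
|j67 + 67| = √(67² + 67²) = 94.75
|T(j67)| = 3.14 × 69.38 / 94.75 = 2.299
20 log₁₀(2.299) = 7.23 dB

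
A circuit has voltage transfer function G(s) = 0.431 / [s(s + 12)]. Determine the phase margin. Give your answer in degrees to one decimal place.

89.8°

Gain crossover: |G(jω)| = 1 at ω ≈ 0.0359 rad/s.
∠G(j0.0359) = −90° − arctan(0.0359/12) ≈ -90.17°
PM = 180° + (-90.17°) = 89.83°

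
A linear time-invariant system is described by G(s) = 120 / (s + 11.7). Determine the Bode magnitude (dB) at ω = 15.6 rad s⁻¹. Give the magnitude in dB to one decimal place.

15.8 dB

|j15.6 + 11.7| = √(15.6² + 11.7²) = 19.5
|G(j15.6)| = 120 / 19.5 = 6.1538
20 log₁₀(6.1538) = 15.78 dB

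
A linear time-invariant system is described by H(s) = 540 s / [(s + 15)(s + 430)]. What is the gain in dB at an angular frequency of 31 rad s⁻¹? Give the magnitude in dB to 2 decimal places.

1.04 dB

|j31| = 31
|j31 + 15| = √(31² + 15²) = 34.44
|j31 + 430| = √(31² + 430²) = 431.1
|H(j31)| = 540 × 31 / (34.44 × 431.1) = 1.1275
20 log₁₀(1.1275) = 1.042 dB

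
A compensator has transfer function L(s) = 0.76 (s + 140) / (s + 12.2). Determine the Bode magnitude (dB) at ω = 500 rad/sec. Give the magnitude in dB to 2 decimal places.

|j500 + 140| = √(500² + 140²) = 519.2
|j500 + 12.2| = √(500² + 12.2²) = 500.1
|L(j500)| = 0.76 × 519.2 / 500.1 = 0.789
20 log₁₀(0.789) = -2.059 dB

-2.06 dB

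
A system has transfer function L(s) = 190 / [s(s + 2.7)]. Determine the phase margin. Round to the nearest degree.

11°

Gain crossover: |L(jω)| = 1 at ω ≈ 13.7 rad/s.
∠L(j13.7) = −90° − arctan(13.7/2.7) ≈ -168.81°
PM = 180° + (-168.81°) = 11.19°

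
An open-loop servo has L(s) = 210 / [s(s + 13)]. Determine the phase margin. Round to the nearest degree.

Gain crossover: |L(jω)| = 1 at ω ≈ 11.9 rad/s.
∠L(j11.9) = −90° − arctan(11.9/13) ≈ -132.50°
PM = 180° + (-132.50°) = 47.50°

48°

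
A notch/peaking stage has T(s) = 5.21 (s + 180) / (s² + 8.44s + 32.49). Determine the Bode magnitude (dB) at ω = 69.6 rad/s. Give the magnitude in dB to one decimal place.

|j69.6 + 180| = √(69.6² + 180²) = 193
|(j69.6)² + 8.44(j69.6) + 32.49| = |-4811.7 + j587.42| = 4847
|T(j69.6)| = 5.21 × 193 / 4847 = 0.20742
20 log₁₀(0.20742) = -13.66 dB

-13.7 dB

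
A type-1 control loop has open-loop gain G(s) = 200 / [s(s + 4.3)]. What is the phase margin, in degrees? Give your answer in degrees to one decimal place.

Gain crossover: |G(jω)| = 1 at ω ≈ 13.8 rad s⁻¹.
∠G(j13.8) = −90° − arctan(13.8/4.3) ≈ -162.72°
PM = 180° + (-162.72°) = 17.28°

17.3°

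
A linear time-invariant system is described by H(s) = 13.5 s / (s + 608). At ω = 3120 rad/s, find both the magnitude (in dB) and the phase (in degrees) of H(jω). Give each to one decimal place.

|j3120| = 3120
|j3120 + 608| = √(3120² + 608²) = 3179
|H(j3120)| = 13.5 × 3120 / 3179 = 13.251
20 log₁₀(13.251) = 22.44 dB
∠(j3120) = 90.00°
∠(j3120 + 608) = arctan(3120/608) = 78.97°
∠H(j3120) = 90.00° − 78.97° = 11.03°

|H| = 22.4 dB, ∠H = 11.0°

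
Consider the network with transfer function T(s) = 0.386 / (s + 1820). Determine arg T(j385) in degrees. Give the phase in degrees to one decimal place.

-11.9°

∠(j385 + 1820) = arctan(385/1820) = 11.94°
∠T(j385) = −11.94° = -11.94°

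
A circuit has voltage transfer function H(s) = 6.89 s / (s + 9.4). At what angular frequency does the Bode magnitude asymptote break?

9.4 rad s⁻¹

The single real pole at s = −9.4 gives a corner at ω = 9.4 rad s⁻¹.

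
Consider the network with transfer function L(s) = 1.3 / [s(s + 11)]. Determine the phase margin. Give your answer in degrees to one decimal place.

Gain crossover: |L(jω)| = 1 at ω ≈ 0.118 rad/sec.
∠L(j0.118) = −90° − arctan(0.118/11) ≈ -90.62°
PM = 180° + (-90.62°) = 89.38°

89.4°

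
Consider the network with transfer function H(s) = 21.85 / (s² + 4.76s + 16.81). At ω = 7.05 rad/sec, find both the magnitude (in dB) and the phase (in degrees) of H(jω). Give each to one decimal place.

|(j7.05)² + 4.76(j7.05) + 16.81| = |-32.892 + j33.558| = 46.99
|H(j7.05)| = 21.85 / 46.99 = 0.46499
20 log₁₀(0.46499) = -6.65 dB
∠[(j7.05)² + 4.76(j7.05) + 16.81] = ∠[-32.892 + j33.558] = 134.43°
∠H(j7.05) = −134.43° = -134.43°

|H| = -6.7 dB, ∠H = -134.4°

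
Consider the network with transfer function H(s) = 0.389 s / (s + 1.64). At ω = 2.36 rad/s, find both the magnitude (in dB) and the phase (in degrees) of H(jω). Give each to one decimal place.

|j2.36| = 2.36
|j2.36 + 1.64| = √(2.36² + 1.64²) = 2.874
|H(j2.36)| = 0.389 × 2.36 / 2.874 = 0.31944
20 log₁₀(0.31944) = -9.91 dB
∠(j2.36) = 90.00°
∠(j2.36 + 1.64) = arctan(2.36/1.64) = 55.20°
∠H(j2.36) = 90.00° − 55.20° = 34.80°

|H| = -9.9 dB, ∠H = 34.8 deg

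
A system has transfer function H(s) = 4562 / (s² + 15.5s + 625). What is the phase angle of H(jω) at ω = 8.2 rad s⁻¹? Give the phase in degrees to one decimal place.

-12.8°

∠[(j8.2)² + 15.5(j8.2) + 625] = ∠[557.76 + j127.1] = 12.84°
∠H(j8.2) = −12.84° = -12.84°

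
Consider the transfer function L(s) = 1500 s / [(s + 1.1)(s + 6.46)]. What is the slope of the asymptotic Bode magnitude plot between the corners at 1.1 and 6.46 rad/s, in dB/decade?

0 dB/decade

In this band the factors already past their corner are: 1 differentiator zero, pole at 1.1; net slope = 0 dB/decade.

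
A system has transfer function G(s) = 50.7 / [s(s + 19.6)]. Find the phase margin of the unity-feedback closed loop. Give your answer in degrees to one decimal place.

82.5°

Gain crossover: |G(jω)| = 1 at ω ≈ 2.56 rad/s.
∠G(j2.56) = −90° − arctan(2.56/19.6) ≈ -97.46°
PM = 180° + (-97.46°) = 82.54°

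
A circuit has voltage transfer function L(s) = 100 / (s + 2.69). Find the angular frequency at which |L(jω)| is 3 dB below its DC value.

For a single-pole low-pass, the −3 dB point is at the pole: ω = 2.69 rad/s.

2.69 rad/s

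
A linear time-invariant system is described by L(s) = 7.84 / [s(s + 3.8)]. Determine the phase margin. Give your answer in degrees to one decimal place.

Gain crossover: |L(jω)| = 1 at ω ≈ 1.85 rad/s.
∠L(j1.85) = −90° − arctan(1.85/3.8) ≈ -116.01°
PM = 180° + (-116.01°) = 63.99°

64.0 deg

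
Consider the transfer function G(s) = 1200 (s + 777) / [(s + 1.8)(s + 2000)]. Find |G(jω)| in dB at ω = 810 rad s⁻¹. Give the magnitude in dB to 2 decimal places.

-2.26 dB

|j810 + 777| = √(810² + 777²) = 1122
|j810 + 1.8| = √(810² + 1.8²) = 810
|j810 + 2000| = √(810² + 2000²) = 2158
|G(j810)| = 1200 × 1122 / (810 × 2158) = 0.77062
20 log₁₀(0.77062) = -2.263 dB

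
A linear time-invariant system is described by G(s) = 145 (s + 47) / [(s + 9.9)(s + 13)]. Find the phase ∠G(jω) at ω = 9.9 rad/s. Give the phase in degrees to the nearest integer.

-70°

∠(j9.9 + 47) = arctan(9.9/47) = 11.89°
∠(j9.9 + 9.9) = arctan(9.9/9.9) = 45.00°
∠(j9.9 + 13) = arctan(9.9/13) = 37.29°
∠G(j9.9) = 11.89° − (45.00° + 37.29°) = -70.40°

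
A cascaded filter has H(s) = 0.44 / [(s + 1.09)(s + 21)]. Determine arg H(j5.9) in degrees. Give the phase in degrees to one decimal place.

∠(j5.9 + 1.09) = arctan(5.9/1.09) = 79.53°
∠(j5.9 + 21) = arctan(5.9/21) = 15.69°
∠H(j5.9) = − (79.53° + 15.69°) = -95.23°

-95.2°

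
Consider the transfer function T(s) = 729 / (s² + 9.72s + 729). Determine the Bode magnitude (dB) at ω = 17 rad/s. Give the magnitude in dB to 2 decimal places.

3.81 dB

|(j17)² + 9.72(j17) + 729| = |440 + j165.24| = 470
|T(j17)| = 729 / 470 = 1.551
20 log₁₀(1.551) = 3.813 dB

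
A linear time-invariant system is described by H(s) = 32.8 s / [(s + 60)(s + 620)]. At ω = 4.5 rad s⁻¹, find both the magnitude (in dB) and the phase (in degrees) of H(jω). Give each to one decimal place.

|j4.5| = 4.5
|j4.5 + 60| = √(4.5² + 60²) = 60.17
|j4.5 + 620| = √(4.5² + 620²) = 620
|H(j4.5)| = 32.8 × 4.5 / (60.17 × 620) = 0.0039565
20 log₁₀(0.0039565) = -48.05 dB
∠(j4.5) = 90.00°
∠(j4.5 + 60) = arctan(4.5/60) = 4.29°
∠(j4.5 + 620) = arctan(4.5/620) = 0.42°
∠H(j4.5) = 90.00° − (4.29° + 0.42°) = 85.29°

|H| = -48.1 dB, ∠H = 85.3°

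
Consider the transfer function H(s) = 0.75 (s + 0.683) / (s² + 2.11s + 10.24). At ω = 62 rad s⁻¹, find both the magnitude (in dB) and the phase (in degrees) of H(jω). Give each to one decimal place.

|H| = -38.3 dB, ∠H = -88.7°

|j62 + 0.683| = √(62² + 0.683²) = 62
|(j62)² + 2.11(j62) + 10.24| = |-3833.8 + j130.82| = 3836
|H(j62)| = 0.75 × 62 / 3836 = 0.012123
20 log₁₀(0.012123) = -38.33 dB
∠(j62 + 0.683) = arctan(62/0.683) = 89.37°
∠[(j62)² + 2.11(j62) + 10.24] = ∠[-3833.8 + j130.82] = 178.05°
∠H(j62) = 89.37° − 178.05° = -88.68°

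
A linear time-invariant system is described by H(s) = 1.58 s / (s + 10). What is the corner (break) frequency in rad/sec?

10 rad/sec

The single real pole at s = −10 gives a corner at ω = 10 rad/sec.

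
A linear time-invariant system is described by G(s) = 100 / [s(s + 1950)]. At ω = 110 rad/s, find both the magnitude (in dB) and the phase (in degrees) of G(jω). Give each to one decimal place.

|G| = -66.6 dB, ∠G = -93.2°

|j110 + 1950| = √(110² + 1950²) = 1953
|j110| = 110
|G(j110)| = 100 / (1953 × 110) = 0.00046546
20 log₁₀(0.00046546) = -66.64 dB
∠(j110 + 1950) = arctan(110/1950) = 3.23°
∠(j110) = 90.00°
∠G(j110) = − (3.23° + 90.00°) = -93.23°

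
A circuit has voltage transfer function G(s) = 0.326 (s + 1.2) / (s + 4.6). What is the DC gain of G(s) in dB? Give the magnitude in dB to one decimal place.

G(0) = 0.326 × 1.2 / 4.6 = 0.085043
20 log₁₀(0.085043) = -21.41 dB

-21.4 dB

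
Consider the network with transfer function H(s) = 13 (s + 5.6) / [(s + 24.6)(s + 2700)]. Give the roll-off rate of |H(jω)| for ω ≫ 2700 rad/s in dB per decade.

With 1 zero and 2 poles, the high-frequency asymptotic slope is 20 × (1 − 2) = -20 dB/decade.

-20 dB/decade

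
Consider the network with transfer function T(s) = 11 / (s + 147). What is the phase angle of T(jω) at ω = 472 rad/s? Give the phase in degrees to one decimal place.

-72.7°

∠(j472 + 147) = arctan(472/147) = 72.70°
∠T(j472) = −72.70° = -72.70°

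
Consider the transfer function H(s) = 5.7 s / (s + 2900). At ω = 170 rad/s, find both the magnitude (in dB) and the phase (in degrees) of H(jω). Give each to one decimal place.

|H| = -9.5 dB, ∠H = 86.6 deg

|j170| = 170
|j170 + 2900| = √(170² + 2900²) = 2905
|H(j170)| = 5.7 × 170 / 2905 = 0.33357
20 log₁₀(0.33357) = -9.54 dB
∠(j170) = 90.00°
∠(j170 + 2900) = arctan(170/2900) = 3.35°
∠H(j170) = 90.00° − 3.35° = 86.65°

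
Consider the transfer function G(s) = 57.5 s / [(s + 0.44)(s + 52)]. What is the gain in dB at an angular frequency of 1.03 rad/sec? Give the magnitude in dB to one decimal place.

|j1.03| = 1.03
|j1.03 + 0.44| = √(1.03² + 0.44²) = 1.12
|j1.03 + 52| = √(1.03² + 52²) = 52.01
|G(j1.03)| = 57.5 × 1.03 / (1.12 × 52.01) = 1.0167
20 log₁₀(1.0167) = 0.14 dB

0.1 dB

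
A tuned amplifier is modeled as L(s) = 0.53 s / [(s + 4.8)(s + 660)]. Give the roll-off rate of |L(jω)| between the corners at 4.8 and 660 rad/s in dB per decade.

In this band the factors already past their corner are: 1 differentiator zero, pole at 4.8; net slope = 0 dB/decade.

0 dB/decade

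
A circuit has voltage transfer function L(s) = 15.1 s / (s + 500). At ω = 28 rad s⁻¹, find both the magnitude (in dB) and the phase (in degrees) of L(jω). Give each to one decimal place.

|L| = -1.5 dB, ∠L = 86.8°

|j28| = 28
|j28 + 500| = √(28² + 500²) = 500.8
|L(j28)| = 15.1 × 28 / 500.8 = 0.84428
20 log₁₀(0.84428) = -1.47 dB
∠(j28) = 90.00°
∠(j28 + 500) = arctan(28/500) = 3.21°
∠L(j28) = 90.00° − 3.21° = 86.79°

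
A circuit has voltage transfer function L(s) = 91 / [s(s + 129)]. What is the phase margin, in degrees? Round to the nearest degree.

Gain crossover: |L(jω)| = 1 at ω ≈ 0.705 rad s⁻¹.
∠L(j0.705) = −90° − arctan(0.705/129) ≈ -90.31°
PM = 180° + (-90.31°) = 89.69°

90°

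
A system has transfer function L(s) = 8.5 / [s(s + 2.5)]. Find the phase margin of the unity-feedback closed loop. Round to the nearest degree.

46°

Gain crossover: |L(jω)| = 1 at ω ≈ 2.44 rad/s.
∠L(j2.44) = −90° − arctan(2.44/2.5) ≈ -134.25°
PM = 180° + (-134.25°) = 45.75°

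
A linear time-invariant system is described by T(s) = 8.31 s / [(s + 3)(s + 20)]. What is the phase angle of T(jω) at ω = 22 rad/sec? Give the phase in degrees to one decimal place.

-40.0 deg

∠(j22) = 90.00°
∠(j22 + 3) = arctan(22/3) = 82.23°
∠(j22 + 20) = arctan(22/20) = 47.73°
∠T(j22) = 90.00° − (82.23° + 47.73°) = -39.96°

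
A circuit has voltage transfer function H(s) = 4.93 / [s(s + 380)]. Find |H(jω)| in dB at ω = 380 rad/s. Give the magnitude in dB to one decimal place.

|j380 + 380| = √(380² + 380²) = 537.4
|j380| = 380
|H(j380)| = 4.93 / (537.4 × 380) = 2.4142e-05
20 log₁₀(2.4142e-05) = -92.34 dB

-92.3 dB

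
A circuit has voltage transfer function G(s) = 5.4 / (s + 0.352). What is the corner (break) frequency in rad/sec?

0.352 rad/sec

The single real pole at s = −0.352 gives a corner at ω = 0.352 rad/sec.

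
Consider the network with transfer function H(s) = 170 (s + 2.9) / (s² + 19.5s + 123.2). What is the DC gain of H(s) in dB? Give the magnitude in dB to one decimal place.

12.0 dB

H(0) = 170 × 2.9 / 123.2 = 4.0016
20 log₁₀(4.0016) = 12.04 dB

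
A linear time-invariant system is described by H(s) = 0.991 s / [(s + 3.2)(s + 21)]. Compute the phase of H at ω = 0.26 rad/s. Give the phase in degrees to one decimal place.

∠(j0.26) = 90.00°
∠(j0.26 + 3.2) = arctan(0.26/3.2) = 4.65°
∠(j0.26 + 21) = arctan(0.26/21) = 0.71°
∠H(j0.26) = 90.00° − (4.65° + 0.71°) = 84.65°

84.6°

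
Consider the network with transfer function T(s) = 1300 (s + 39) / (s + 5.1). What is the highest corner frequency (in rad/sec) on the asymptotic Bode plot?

Break frequencies occur at each pole and zero magnitude: 5.1 rad/sec, 39 rad/sec.
The highest is 39 rad/sec.

39 rad/sec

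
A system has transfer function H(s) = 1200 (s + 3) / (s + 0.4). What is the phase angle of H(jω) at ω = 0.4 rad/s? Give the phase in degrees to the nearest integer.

-37°

∠(j0.4 + 3) = arctan(0.4/3) = 7.59°
∠(j0.4 + 0.4) = arctan(0.4/0.4) = 45.00°
∠H(j0.4) = 7.59° − 45.00° = -37.41°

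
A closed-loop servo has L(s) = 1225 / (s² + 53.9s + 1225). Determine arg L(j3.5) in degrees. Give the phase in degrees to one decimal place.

∠[(j3.5)² + 53.9(j3.5) + 1225] = ∠[1212.8 + j188.65] = 8.84°
∠L(j3.5) = −8.84° = -8.84°

-8.8 deg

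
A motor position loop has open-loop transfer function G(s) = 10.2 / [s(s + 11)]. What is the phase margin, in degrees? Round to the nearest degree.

85 deg

Gain crossover: |G(jω)| = 1 at ω ≈ 0.924 rad s⁻¹.
∠G(j0.924) = −90° − arctan(0.924/11) ≈ -94.80°
PM = 180° + (-94.80°) = 85.20°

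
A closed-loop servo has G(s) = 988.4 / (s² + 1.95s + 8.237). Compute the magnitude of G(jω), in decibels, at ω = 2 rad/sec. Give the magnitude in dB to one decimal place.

44.7 dB

|(j2)² + 1.95(j2) + 8.237| = |4.237 + j3.9| = 5.759
|G(j2)| = 988.4 / 5.759 = 171.64
20 log₁₀(171.64) = 44.69 dB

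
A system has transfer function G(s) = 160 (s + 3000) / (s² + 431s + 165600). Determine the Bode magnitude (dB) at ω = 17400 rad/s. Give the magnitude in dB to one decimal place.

|j17400 + 3000| = √(17400² + 3000²) = 1.766e+04
|(j17400)² + 431(j17400) + 165600| = |-3.0259e+08 + j7.4994e+06| = 3.027e+08
|G(j17400)| = 160 × 1.766e+04 / 3.027e+08 = 0.0093333
20 log₁₀(0.0093333) = -40.60 dB

-40.6 dB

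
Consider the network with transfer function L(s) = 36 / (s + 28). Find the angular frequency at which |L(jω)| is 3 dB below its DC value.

For a single-pole low-pass, the −3 dB point is at the pole: ω = 28 rad/s.

28 rad/s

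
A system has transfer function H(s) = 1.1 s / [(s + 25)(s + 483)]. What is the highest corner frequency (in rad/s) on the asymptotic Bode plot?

Break frequencies occur at each pole and zero magnitude: 25 rad/s, 483 rad/s.
The highest is 483 rad/s.

483 rad/s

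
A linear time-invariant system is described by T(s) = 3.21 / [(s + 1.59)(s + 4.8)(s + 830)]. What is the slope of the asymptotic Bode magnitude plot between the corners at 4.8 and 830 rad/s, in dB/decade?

-40 dB/decade

In this band the factors already past their corner are: pole at 1.59, pole at 4.8; net slope = -40 dB/decade.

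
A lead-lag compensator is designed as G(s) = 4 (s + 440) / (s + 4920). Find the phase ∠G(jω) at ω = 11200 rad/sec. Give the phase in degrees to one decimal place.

∠(j11200 + 440) = arctan(11200/440) = 87.75°
∠(j11200 + 4920) = arctan(11200/4920) = 66.28°
∠G(j11200) = 87.75° − 66.28° = 21.47°

21.5°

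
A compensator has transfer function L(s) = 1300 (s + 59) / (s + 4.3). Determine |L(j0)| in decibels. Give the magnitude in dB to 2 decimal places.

L(0) = 1300 × 59 / 4.3 = 17837
20 log₁₀(17837) = 85.027 dB

85.03 dB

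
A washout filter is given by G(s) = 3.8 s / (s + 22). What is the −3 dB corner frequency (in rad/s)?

22 rad/s

For a single-pole high-pass, the −3 dB point is at the pole: ω = 22 rad/s.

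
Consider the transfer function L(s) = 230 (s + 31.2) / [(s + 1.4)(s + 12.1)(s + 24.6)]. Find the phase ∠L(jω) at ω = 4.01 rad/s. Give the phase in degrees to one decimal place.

-91.0°

∠(j4.01 + 31.2) = arctan(4.01/31.2) = 7.32°
∠(j4.01 + 1.4) = arctan(4.01/1.4) = 70.75°
∠(j4.01 + 12.1) = arctan(4.01/12.1) = 18.34°
∠(j4.01 + 24.6) = arctan(4.01/24.6) = 9.26°
∠L(j4.01) = 7.32° − (70.75° + 18.34° + 9.26°) = -91.02°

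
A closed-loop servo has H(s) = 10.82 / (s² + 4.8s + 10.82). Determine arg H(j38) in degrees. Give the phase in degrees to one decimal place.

∠[(j38)² + 4.8(j38) + 10.82] = ∠[-1433.2 + j182.4] = 172.75°
∠H(j38) = −172.75° = -172.75°

-172.7°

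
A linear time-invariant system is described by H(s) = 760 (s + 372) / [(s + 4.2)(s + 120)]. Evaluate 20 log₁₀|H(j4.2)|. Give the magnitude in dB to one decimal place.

|j4.2 + 372| = √(4.2² + 372²) = 372
|j4.2 + 4.2| = √(4.2² + 4.2²) = 5.94
|j4.2 + 120| = √(4.2² + 120²) = 120.1
|H(j4.2)| = 760 × 372 / (5.94 × 120.1) = 396.44
20 log₁₀(396.44) = 51.96 dB

52.0 dB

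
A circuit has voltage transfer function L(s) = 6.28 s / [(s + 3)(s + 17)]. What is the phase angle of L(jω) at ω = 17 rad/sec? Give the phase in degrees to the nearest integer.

-35°

∠(j17) = 90.00°
∠(j17 + 3) = arctan(17/3) = 79.99°
∠(j17 + 17) = arctan(17/17) = 45.00°
∠L(j17) = 90.00° − (79.99° + 45.00°) = -34.99°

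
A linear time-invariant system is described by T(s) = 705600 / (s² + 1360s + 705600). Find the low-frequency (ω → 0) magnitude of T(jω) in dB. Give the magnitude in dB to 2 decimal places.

0.00 dB

T(0) = 705600 / 705600 = 1
20 log₁₀(1) = 0.000 dB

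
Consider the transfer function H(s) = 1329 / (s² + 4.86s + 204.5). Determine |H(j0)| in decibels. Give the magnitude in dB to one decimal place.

16.3 dB

H(0) = 1329 / 204.5 = 6.4988
20 log₁₀(6.4988) = 16.26 dB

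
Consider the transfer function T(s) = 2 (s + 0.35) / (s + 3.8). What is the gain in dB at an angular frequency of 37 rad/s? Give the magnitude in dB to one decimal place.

6.0 dB

|j37 + 0.35| = √(37² + 0.35²) = 37
|j37 + 3.8| = √(37² + 3.8²) = 37.19
|T(j37)| = 2 × 37 / 37.19 = 1.9896
20 log₁₀(1.9896) = 5.98 dB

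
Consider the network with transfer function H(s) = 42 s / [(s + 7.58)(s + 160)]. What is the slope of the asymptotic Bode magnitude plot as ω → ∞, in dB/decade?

-20 dB/decade

With 1 zero and 2 poles, the high-frequency asymptotic slope is 20 × (1 − 2) = -20 dB/decade.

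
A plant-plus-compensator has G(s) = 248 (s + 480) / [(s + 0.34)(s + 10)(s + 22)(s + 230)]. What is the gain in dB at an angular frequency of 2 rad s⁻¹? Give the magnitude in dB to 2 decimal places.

1.08 dB

|j2 + 480| = √(2² + 480²) = 480
|j2 + 0.34| = √(2² + 0.34²) = 2.029
|j2 + 10| = √(2² + 10²) = 10.2
|j2 + 22| = √(2² + 22²) = 22.09
|j2 + 230| = √(2² + 230²) = 230
|G(j2)| = 248 × 480 / (2.029 × 10.2 × 22.09 × 230) = 1.1324
20 log₁₀(1.1324) = 1.080 dB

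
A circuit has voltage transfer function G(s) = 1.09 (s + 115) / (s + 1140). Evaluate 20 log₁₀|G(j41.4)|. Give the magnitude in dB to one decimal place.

-18.7 dB

|j41.4 + 115| = √(41.4² + 115²) = 122.2
|j41.4 + 1140| = √(41.4² + 1140²) = 1141
|G(j41.4)| = 1.09 × 122.2 / 1141 = 0.11679
20 log₁₀(0.11679) = -18.65 dB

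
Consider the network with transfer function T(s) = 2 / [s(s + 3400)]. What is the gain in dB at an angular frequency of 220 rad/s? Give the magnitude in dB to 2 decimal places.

-111.48 dB

|j220 + 3400| = √(220² + 3400²) = 3407
|j220| = 220
|T(j220)| = 2 / (3407 × 220) = 2.6682e-06
20 log₁₀(2.6682e-06) = -111.476 dB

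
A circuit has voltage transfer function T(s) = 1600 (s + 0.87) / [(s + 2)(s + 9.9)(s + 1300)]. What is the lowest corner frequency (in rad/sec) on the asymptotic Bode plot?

0.87 rad/sec

Break frequencies occur at each pole and zero magnitude: 0.87 rad/sec, 2 rad/sec, 9.9 rad/sec, 1300 rad/sec.
The lowest is 0.87 rad/sec.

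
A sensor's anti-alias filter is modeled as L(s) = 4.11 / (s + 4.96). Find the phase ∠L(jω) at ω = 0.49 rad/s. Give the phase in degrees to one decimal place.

∠(j0.49 + 4.96) = arctan(0.49/4.96) = 5.64°
∠L(j0.49) = −5.64° = -5.64°

-5.6°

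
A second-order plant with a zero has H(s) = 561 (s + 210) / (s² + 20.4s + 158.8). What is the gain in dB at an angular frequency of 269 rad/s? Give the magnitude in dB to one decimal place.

8.4 dB

|j269 + 210| = √(269² + 210²) = 341.3
|(j269)² + 20.4(j269) + 158.8| = |-72202 + j5487.6| = 7.241e+04
|H(j269)| = 561 × 341.3 / 7.241e+04 = 2.6439
20 log₁₀(2.6439) = 8.45 dB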